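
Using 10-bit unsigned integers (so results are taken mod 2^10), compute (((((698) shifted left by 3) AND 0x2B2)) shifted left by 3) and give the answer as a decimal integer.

698 = 1010111010
→ shifted left by 3 (mod 2^10) → 0111010000 = 464
0x2B2 = 1010110010
→ AND → 0010010000 = 144
→ shifted left by 3 (mod 2^10) → 0010000000 = 128

128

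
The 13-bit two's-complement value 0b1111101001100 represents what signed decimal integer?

-180

pattern = 1111101001100 (MSB is 1 ⇒ negative)
Invert: 0000010110011, add 1 → 0000010110100 = 180, so the value is -180.
(Equivalently: 8012 - 2^13 = 8012 - 8192 = -180.)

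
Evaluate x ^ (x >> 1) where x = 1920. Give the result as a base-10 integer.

1088

x = 11110000000 = 1920
x>>1 = 01111000000
XOR  = 10001000000 = 1088
(x ^ (x >> 1) gives the standard binary-reflected Gray code of x.)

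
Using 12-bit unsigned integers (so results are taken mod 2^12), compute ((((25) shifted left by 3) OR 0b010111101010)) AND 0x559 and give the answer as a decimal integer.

1352

25 = 000000011001
→ shifted left by 3 (mod 2^12) → 000011001000 = 200
0b010111101010 = 010111101010
→ OR → 010111101010 = 1514
0x559 = 010101011001
→ AND → 010101001000 = 1352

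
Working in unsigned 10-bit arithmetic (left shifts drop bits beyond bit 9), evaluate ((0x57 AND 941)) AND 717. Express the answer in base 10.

5

0x57 = 0001010111
941 = 1110101101
→ AND → 0000000101 = 5
717 = 1011001101
→ AND → 0000000101 = 5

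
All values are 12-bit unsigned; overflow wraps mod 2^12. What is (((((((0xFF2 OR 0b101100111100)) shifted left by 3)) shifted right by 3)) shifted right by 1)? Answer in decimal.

255

0xFF2 = 111111110010
0b101100111100 = 101100111100
→ OR → 111111111110 = 4094
→ shifted left by 3 (mod 2^12) → 111111110000 = 4080
→ shifted right by 3 → 000111111110 = 510
→ shifted right by 1 → 000011111111 = 255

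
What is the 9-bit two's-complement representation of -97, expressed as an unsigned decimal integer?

97 in 9 bits: 001100001
Invert: 110011110
Add 1:  110011111 = 415
(Check: 2^9 - 97 = 512 - 97 = 415.)

415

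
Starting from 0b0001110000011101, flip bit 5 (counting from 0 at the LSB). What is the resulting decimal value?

x = 0001110000011101
bit 5 is currently 0; toggle it via x ^ (1 << 5) = x ^ 32
→ 0001110000111101 = 7229

7229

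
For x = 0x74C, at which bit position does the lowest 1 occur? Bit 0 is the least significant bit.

0x74C = 11101001100
Trailing zeros: 2, so the lowest set bit is bit 2 (value 4).

2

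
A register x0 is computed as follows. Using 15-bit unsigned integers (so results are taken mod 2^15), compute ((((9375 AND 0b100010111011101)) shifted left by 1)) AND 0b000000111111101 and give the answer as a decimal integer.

312

9375 = 010010010011111
0b100010111011101 = 100010111011101
→ AND → 000010010011101 = 1181
→ shifted left by 1 (mod 2^15) → 000100100111010 = 2362
0b000000111111101 = 000000111111101
→ AND → 000000100111000 = 312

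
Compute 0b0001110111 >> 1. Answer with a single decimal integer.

x = 1110111
shift right by 1 → 0111011 = 59
(equivalently, floor(119 / 2))

59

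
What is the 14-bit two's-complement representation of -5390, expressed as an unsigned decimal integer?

5390 in 14 bits: 01010100001110
Invert: 10101011110001
Add 1:  10101011110010 = 10994
(Check: 2^14 - 5390 = 16384 - 5390 = 10994.)

10994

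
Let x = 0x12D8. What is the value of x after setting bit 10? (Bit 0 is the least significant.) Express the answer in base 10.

x = 001001011011000
bit 10 is currently 0; set it via x | (1 << 10) = x | 1024
→ 001011011011000 = 5848

5848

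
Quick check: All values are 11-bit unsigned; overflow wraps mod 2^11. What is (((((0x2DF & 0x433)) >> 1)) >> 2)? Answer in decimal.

2

0x2DF = 01011011111
0x433 = 10000110011
→ & → 00000010011 = 19
→ >> 1 → 00000001001 = 9
→ >> 2 → 00000000010 = 2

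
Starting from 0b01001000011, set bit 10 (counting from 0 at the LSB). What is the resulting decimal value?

1603

x = 01001000011
bit 10 is currently 0; set it via x | (1 << 10) = x | 1024
→ 11001000011 = 1603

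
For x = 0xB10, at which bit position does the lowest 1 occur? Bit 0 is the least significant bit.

4

0xB10 = 101100010000
Trailing zeros: 4, so the lowest set bit is bit 4 (value 16).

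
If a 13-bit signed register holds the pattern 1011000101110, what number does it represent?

-2514

pattern = 1011000101110 (MSB is 1 ⇒ negative)
Invert: 0100111010001, add 1 → 0100111010010 = 2514, so the value is -2514.
(Equivalently: 5678 - 2^13 = 5678 - 8192 = -2514.)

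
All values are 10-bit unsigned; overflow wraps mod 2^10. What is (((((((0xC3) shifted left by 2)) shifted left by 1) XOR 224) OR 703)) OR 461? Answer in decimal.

0xC3 = 0011000011
→ shifted left by 2 (mod 2^10) → 1100001100 = 780
→ shifted left by 1 (mod 2^10) → 1000011000 = 536
224 = 0011100000
→ XOR → 1011111000 = 760
703 = 1010111111
→ OR → 1011111111 = 767
461 = 0111001101
→ OR → 1111111111 = 1023

1023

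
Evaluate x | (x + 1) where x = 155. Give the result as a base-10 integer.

159

x = 10011011 = 155
x + 1 = 10011100
OR    = 10011111 = 159
(x | (x + 1) sets the lowest cleared bit.)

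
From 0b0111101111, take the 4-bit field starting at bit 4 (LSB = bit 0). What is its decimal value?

14

v = 0111101111
Shift right by 4: 011110
Mask low 4 bits: 1110 = 14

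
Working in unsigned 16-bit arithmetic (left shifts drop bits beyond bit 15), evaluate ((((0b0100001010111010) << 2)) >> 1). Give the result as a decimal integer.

1396

0b0100001010111010 = 0100001010111010
→ << 2 (mod 2^16) → 0000101011101000 = 2792
→ >> 1 → 0000010101110100 = 1396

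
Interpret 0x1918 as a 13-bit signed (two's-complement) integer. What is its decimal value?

pattern = 1100100011000 (MSB is 1 ⇒ negative)
Invert: 0011011100111, add 1 → 0011011101000 = 1768, so the value is -1768.
(Equivalently: 6424 - 2^13 = 6424 - 8192 = -1768.)

-1768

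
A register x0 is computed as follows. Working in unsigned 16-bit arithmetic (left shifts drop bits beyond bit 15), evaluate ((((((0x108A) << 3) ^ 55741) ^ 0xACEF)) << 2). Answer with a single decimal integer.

50184

0x108A = 0001000010001010
→ << 3 (mod 2^16) → 1000010001010000 = 33872
55741 = 1101100110111101
→ ^ → 0101110111101101 = 24045
0xACEF = 1010110011101111
→ ^ → 1111000100000010 = 61698
→ << 2 (mod 2^16) → 1100010000001000 = 50184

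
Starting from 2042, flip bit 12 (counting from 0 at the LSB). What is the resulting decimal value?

6138

x = 0011111111010
bit 12 is currently 0; toggle it via x ^ (1 << 12) = x ^ 4096
→ 1011111111010 = 6138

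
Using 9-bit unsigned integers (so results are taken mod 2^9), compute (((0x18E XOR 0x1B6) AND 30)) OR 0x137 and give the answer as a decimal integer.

0x18E = 110001110
0x1B6 = 110110110
→ XOR → 000111000 = 56
30 = 000011110
→ AND → 000011000 = 24
0x137 = 100110111
→ OR → 100111111 = 319

319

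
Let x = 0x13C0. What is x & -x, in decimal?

x = 1001111000000 = 5056
-x (two's complement) = …0110001000000
AND   = 0000001000000 = 64
(x & -x isolates the lowest set bit of x.)

64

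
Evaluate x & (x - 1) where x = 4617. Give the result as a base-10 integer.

x = 1001000001001 = 4617
x - 1 = 1001000001000
AND   = 1001000001000 = 4616
(x & (x - 1) clears the lowest set bit of x.)

4616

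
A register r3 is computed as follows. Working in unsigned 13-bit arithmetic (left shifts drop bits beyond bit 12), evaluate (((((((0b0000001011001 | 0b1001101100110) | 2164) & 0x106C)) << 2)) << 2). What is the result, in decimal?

0b0000001011001 = 0000001011001
0b1001101100110 = 1001101100110
→ | → 1001101111111 = 4991
2164 = 0100001110100
→ | → 1101101111111 = 7039
0x106C = 1000001101100
→ & → 1000001101100 = 4204
→ << 2 (mod 2^13) → 0000110110000 = 432
→ << 2 (mod 2^13) → 0011011000000 = 1728

1728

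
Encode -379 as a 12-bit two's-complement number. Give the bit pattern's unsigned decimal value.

379 in 12 bits: 000101111011
Invert: 111010000100
Add 1:  111010000101 = 3717
(Check: 2^12 - 379 = 4096 - 379 = 3717.)

3717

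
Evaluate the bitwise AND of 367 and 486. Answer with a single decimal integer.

367 = 101101111
486 = 111100110
AND → 101100110 = 358

358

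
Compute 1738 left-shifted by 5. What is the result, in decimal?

55616

1738 = 0000011011001010
shift left by 5 → 1101100101000000 = 55616
(equivalently, 1738 × 2^5 = 1738 × 32)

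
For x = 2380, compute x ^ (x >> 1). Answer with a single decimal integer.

3562

x = 100101001100 = 2380
x>>1 = 010010100110
XOR  = 110111101010 = 3562
(x ^ (x >> 1) gives the standard binary-reflected Gray code of x.)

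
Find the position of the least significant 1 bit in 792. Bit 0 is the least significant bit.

3

792 = 1100011000
Trailing zeros: 3, so the lowest set bit is bit 3 (value 8).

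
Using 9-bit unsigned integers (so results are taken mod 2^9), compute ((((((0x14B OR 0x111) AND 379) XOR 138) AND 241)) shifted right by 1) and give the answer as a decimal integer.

104

0x14B = 101001011
0x111 = 100010001
→ OR → 101011011 = 347
379 = 101111011
→ AND → 101011011 = 347
138 = 010001010
→ XOR → 111010001 = 465
241 = 011110001
→ AND → 011010001 = 209
→ shifted right by 1 → 001101000 = 104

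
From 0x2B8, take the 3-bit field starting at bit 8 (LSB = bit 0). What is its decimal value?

v = 0001010111000
Shift right by 8: 00010
Mask low 3 bits: 010 = 2

2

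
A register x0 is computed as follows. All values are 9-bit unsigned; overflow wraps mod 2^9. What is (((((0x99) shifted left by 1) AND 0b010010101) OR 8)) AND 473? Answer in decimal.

0x99 = 010011001
→ shifted left by 1 (mod 2^9) → 100110010 = 306
0b010010101 = 010010101
→ AND → 000010000 = 16
8 = 000001000
→ OR → 000011000 = 24
473 = 111011001
→ AND → 000011000 = 24

24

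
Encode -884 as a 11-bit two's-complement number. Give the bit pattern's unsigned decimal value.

1164

884 in 11 bits: 01101110100
Invert: 10010001011
Add 1:  10010001100 = 1164
(Check: 2^11 - 884 = 2048 - 884 = 1164.)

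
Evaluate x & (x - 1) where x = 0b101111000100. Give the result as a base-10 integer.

3008

x = 101111000100 = 3012
x - 1 = 101111000011
AND   = 101111000000 = 3008
(x & (x - 1) clears the lowest set bit of x.)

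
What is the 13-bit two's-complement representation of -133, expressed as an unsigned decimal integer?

8059

133 in 13 bits: 0000010000101
Invert: 1111101111010
Add 1:  1111101111011 = 8059
(Check: 2^13 - 133 = 8192 - 133 = 8059.)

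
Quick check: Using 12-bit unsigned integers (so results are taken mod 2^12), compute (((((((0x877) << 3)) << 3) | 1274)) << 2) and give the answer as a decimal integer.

2024

0x877 = 100001110111
→ << 3 (mod 2^12) → 001110111000 = 952
→ << 3 (mod 2^12) → 110111000000 = 3520
1274 = 010011111010
→ | → 110111111010 = 3578
→ << 2 (mod 2^12) → 011111101000 = 2024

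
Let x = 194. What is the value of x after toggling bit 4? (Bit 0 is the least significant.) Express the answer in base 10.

210

x = 000011000010
bit 4 is currently 0; toggle it via x ^ (1 << 4) = x ^ 16
→ 000011010010 = 210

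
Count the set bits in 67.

3

67 = 1000011
Count the 1s: 1 + 1 + 1 = 3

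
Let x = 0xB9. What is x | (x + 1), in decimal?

x = 10111001 = 185
x + 1 = 10111010
OR    = 10111011 = 187
(x | (x + 1) sets the lowest cleared bit.)

187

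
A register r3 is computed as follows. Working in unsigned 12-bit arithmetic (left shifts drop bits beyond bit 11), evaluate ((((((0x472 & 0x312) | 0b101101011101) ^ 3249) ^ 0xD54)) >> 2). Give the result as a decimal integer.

0x472 = 010001110010
0x312 = 001100010010
→ & → 000000010010 = 18
0b101101011101 = 101101011101
→ | → 101101011111 = 2911
3249 = 110010110001
→ ^ → 011111101110 = 2030
0xD54 = 110101010100
→ ^ → 101010111010 = 2746
→ >> 2 → 001010101110 = 686

686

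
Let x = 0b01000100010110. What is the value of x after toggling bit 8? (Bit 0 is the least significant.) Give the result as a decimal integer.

4118

x = 01000100010110
bit 8 is currently 1; toggle it via x ^ (1 << 8) = x ^ 256
→ 01000000010110 = 4118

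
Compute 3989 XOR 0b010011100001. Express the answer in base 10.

2932

3989 = 111110010101
b = 010011100001
XOR → 101101110100 = 2932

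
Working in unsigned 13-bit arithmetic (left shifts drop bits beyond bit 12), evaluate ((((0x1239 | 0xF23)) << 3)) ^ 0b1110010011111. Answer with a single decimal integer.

0x1239 = 1001000111001
0xF23 = 0111100100011
→ | → 1111100111011 = 7995
→ << 3 (mod 2^13) → 1100111011000 = 6616
0b1110010011111 = 1110010011111
→ ^ → 0010101000111 = 1351

1351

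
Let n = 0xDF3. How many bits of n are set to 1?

9

0xDF3 = 110111110011
Count the 1s: 1 + 1 + 1 + 1 + 1 + 1 + 1 + 1 + 1 = 9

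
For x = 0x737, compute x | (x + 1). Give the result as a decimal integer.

1855

x = 11100110111 = 1847
x + 1 = 11100111000
OR    = 11100111111 = 1855
(x | (x + 1) sets the lowest cleared bit.)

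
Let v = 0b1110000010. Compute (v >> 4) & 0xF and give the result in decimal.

v = 1110000010
Shift right by 4: 111000
Mask low 4 bits: 1000 = 8

8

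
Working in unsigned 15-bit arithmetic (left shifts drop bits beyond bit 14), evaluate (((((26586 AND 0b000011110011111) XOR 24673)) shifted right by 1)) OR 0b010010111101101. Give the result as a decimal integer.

26586 = 110011111011010
0b000011110011111 = 000011110011111
→ AND → 000011110011010 = 1946
24673 = 110000001100001
→ XOR → 110011111111011 = 26619
→ shifted right by 1 → 011001111111101 = 13309
0b010010111101101 = 010010111101101
→ OR → 011011111111101 = 14333

14333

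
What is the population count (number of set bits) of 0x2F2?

6

0x2F2 = 1011110010
Count the 1s: 1 + 1 + 1 + 1 + 1 + 1 = 6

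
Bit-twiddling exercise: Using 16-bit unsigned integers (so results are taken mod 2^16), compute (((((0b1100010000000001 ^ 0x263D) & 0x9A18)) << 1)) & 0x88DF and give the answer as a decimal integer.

16

0b1100010000000001 = 1100010000000001
0x263D = 0010011000111101
→ ^ → 1110001000111100 = 57916
0x9A18 = 1001101000011000
→ & → 1000001000011000 = 33304
→ << 1 (mod 2^16) → 0000010000110000 = 1072
0x88DF = 1000100011011111
→ & → 0000000000010000 = 16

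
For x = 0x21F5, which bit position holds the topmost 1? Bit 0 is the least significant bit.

13

0x21F5 = 10000111110101
The topmost 1 is at position 13 (since 2^13 = 8192 ≤ 8693 < 16384).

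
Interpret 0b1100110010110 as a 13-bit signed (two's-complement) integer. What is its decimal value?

-1642

pattern = 1100110010110 (MSB is 1 ⇒ negative)
Invert: 0011001101001, add 1 → 0011001101010 = 1642, so the value is -1642.
(Equivalently: 6550 - 2^13 = 6550 - 8192 = -1642.)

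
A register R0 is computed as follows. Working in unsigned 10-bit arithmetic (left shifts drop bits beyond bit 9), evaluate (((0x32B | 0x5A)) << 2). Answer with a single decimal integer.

0x32B = 1100101011
0x5A = 0001011010
→ | → 1101111011 = 891
→ << 2 (mod 2^10) → 0111101100 = 492

492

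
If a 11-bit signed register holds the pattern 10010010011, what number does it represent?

pattern = 10010010011 (MSB is 1 ⇒ negative)
Invert: 01101101100, add 1 → 01101101101 = 877, so the value is -877.
(Equivalently: 1171 - 2^11 = 1171 - 2048 = -877.)

-877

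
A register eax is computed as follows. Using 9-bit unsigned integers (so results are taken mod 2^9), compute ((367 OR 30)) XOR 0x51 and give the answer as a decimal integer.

367 = 101101111
30 = 000011110
→ OR → 101111111 = 383
0x51 = 001010001
→ XOR → 100101110 = 302

302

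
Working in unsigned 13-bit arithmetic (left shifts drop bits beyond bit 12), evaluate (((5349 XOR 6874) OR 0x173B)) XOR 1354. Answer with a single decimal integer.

5349 = 1010011100101
6874 = 1101011011010
→ XOR → 0111000111111 = 3647
0x173B = 1011100111011
→ OR → 1111100111111 = 7999
1354 = 0010101001010
→ XOR → 1101001110101 = 6773

6773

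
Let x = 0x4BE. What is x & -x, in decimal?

2

x = 10010111110 = 1214
-x (two's complement) = …01101000010
AND   = 00000000010 = 2
(x & -x isolates the lowest set bit of x.)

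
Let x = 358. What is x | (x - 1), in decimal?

x = 101100110 = 358
x - 1 = 101100101
OR    = 101100111 = 359
(x | (x - 1) sets all bits below the lowest set bit.)

359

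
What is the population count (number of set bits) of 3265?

5

3265 = 110011000001
Count the 1s: 1 + 1 + 1 + 1 + 1 = 5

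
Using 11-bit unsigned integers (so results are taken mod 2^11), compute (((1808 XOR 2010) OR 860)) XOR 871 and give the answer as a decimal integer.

185

1808 = 11100010000
2010 = 11111011010
→ XOR → 00011001010 = 202
860 = 01101011100
→ OR → 01111011110 = 990
871 = 01101100111
→ XOR → 00010111001 = 185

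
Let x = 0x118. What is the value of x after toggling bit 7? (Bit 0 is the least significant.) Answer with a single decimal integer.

408

x = 100011000
bit 7 is currently 0; toggle it via x ^ (1 << 7) = x ^ 128
→ 110011000 = 408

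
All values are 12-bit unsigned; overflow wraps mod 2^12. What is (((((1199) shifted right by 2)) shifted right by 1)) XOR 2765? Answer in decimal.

1199 = 010010101111
→ shifted right by 2 → 000100101011 = 299
→ shifted right by 1 → 000010010101 = 149
2765 = 101011001101
→ XOR → 101001011000 = 2648

2648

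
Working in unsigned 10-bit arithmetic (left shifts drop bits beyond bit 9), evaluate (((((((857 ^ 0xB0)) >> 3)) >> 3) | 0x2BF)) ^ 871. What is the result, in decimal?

857 = 1101011001
0xB0 = 0010110000
→ ^ → 1111101001 = 1001
→ >> 3 → 0001111101 = 125
→ >> 3 → 0000001111 = 15
0x2BF = 1010111111
→ | → 1010111111 = 703
871 = 1101100111
→ ^ → 0111011000 = 472

472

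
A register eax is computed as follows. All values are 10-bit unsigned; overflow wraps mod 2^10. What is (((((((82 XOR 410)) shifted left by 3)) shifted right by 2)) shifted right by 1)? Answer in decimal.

82 = 0001010010
410 = 0110011010
→ XOR → 0111001000 = 456
→ shifted left by 3 (mod 2^10) → 1001000000 = 576
→ shifted right by 2 → 0010010000 = 144
→ shifted right by 1 → 0001001000 = 72

72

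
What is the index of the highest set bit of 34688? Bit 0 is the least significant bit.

34688 = 1000011110000000
The topmost 1 is at position 15 (since 2^15 = 32768 ≤ 34688 < 65536).

15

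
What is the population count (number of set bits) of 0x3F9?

0x3F9 = 1111111001
Count the 1s: 1 + 1 + 1 + 1 + 1 + 1 + 1 + 1 = 8

8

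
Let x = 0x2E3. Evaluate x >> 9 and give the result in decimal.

1

0x2E3 = 1011100011
shift right by 9 → 0000000001 = 1
(equivalently, floor(739 / 512))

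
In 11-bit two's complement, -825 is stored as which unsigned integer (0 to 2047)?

1223

825 in 11 bits: 01100111001
Invert: 10011000110
Add 1:  10011000111 = 1223
(Check: 2^11 - 825 = 2048 - 825 = 1223.)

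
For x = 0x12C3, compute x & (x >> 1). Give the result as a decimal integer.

65

x = 1001011000011 = 4803
x>>1 = 0100101100001
AND  = 0000001000001 = 65
(x & (x >> 1) has a 1 wherever x has two consecutive 1 bits.)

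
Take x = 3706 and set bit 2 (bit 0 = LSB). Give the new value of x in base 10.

x = 0111001111010
bit 2 is currently 0; set it via x | (1 << 2) = x | 4
→ 0111001111110 = 3710

3710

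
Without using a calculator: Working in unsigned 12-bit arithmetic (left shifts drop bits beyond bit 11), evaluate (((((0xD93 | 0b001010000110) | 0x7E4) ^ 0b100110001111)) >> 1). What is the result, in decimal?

0xD93 = 110110010011
0b001010000110 = 001010000110
→ | → 111110010111 = 3991
0x7E4 = 011111100100
→ | → 111111110111 = 4087
0b100110001111 = 100110001111
→ ^ → 011001111000 = 1656
→ >> 1 → 001100111100 = 828

828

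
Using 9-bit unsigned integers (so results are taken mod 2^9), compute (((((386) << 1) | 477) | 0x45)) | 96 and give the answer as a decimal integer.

509

386 = 110000010
→ << 1 (mod 2^9) → 100000100 = 260
477 = 111011101
→ | → 111011101 = 477
0x45 = 001000101
→ | → 111011101 = 477
96 = 001100000
→ | → 111111101 = 509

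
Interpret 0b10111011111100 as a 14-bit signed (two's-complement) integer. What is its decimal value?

-4356

pattern = 10111011111100 (MSB is 1 ⇒ negative)
Invert: 01000100000011, add 1 → 01000100000100 = 4356, so the value is -4356.
(Equivalently: 12028 - 2^14 = 12028 - 16384 = -4356.)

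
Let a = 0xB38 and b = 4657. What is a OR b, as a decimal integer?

0xB38 = 0101100111000
4657 = 1001000110001
 OR → 1101100111001 = 6969

6969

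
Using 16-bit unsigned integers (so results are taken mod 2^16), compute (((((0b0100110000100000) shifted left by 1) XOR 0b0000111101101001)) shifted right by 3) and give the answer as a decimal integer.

0b0100110000100000 = 0100110000100000
→ shifted left by 1 (mod 2^16) → 1001100001000000 = 38976
0b0000111101101001 = 0000111101101001
→ XOR → 1001011100101001 = 38697
→ shifted right by 3 → 0001001011100101 = 4837

4837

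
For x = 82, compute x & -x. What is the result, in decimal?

2

x = 1010010 = 82
-x (two's complement) = …0101110
AND   = 0000010 = 2
(x & -x isolates the lowest set bit of x.)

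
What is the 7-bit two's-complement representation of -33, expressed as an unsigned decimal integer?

33 in 7 bits: 0100001
Invert: 1011110
Add 1:  1011111 = 95
(Check: 2^7 - 33 = 128 - 33 = 95.)

95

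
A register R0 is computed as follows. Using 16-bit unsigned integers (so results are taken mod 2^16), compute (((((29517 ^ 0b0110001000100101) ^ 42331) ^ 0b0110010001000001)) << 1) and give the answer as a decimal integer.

29517 = 0111001101001101
0b0110001000100101 = 0110001000100101
→ ^ → 0001000101101000 = 4456
42331 = 1010010101011011
→ ^ → 1011010000110011 = 46131
0b0110010001000001 = 0110010001000001
→ ^ → 1101000001110010 = 53362
→ << 1 (mod 2^16) → 1010000011100100 = 41188

41188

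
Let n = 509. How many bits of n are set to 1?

8

509 = 111111101
Count the 1s: 1 + 1 + 1 + 1 + 1 + 1 + 1 + 1 = 8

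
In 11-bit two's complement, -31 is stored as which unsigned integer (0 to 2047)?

2017

31 in 11 bits: 00000011111
Invert: 11111100000
Add 1:  11111100001 = 2017
(Check: 2^11 - 31 = 2048 - 31 = 2017.)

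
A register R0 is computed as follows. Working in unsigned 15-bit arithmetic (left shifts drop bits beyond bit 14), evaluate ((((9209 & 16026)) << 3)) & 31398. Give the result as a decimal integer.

9209 = 010001111111001
16026 = 011111010011010
→ & → 010001010011000 = 8856
→ << 3 (mod 2^15) → 001010011000000 = 5312
31398 = 111101010100110
→ & → 001000010000000 = 4224

4224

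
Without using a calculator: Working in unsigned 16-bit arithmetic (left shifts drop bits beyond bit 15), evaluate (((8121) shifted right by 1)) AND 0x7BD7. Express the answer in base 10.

8121 = 0001111110111001
→ shifted right by 1 → 0000111111011100 = 4060
0x7BD7 = 0111101111010111
→ AND → 0000101111010100 = 3028

3028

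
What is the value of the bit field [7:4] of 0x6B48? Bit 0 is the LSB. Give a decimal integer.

4

v = 0110101101001000
Shift right by 4: 011010110100
Mask low 4 bits: 0100 = 4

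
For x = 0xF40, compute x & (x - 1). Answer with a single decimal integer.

x = 111101000000 = 3904
x - 1 = 111100111111
AND   = 111100000000 = 3840
(x & (x - 1) clears the lowest set bit of x.)

3840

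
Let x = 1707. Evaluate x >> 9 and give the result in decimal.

3

1707 = 11010101011
shift right by 9 → 00000000011 = 3
(equivalently, floor(1707 / 512))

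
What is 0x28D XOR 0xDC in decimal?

0x28D = 1010001101
0xDC = 0011011100
XOR → 1001010001 = 593

593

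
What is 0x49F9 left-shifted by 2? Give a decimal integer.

0x49F9 = 00100100111111001
shift left by 2 → 10010011111100100 = 75748
(equivalently, 18937 × 2^2 = 18937 × 4)

75748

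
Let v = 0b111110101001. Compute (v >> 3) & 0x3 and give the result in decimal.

v = 111110101001
Shift right by 3: 111110101
Mask low 2 bits: 01 = 1

1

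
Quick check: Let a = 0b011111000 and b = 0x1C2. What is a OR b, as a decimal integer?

a = 011111000
0x1C2 = 111000010
 OR → 111111010 = 506

506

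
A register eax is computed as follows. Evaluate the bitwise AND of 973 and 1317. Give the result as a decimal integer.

973 = 01111001101
1317 = 10100100101
AND → 00100000101 = 261

261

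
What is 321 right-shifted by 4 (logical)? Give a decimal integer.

20

321 = 101000001
shift right by 4 → 000010100 = 20
(equivalently, floor(321 / 16))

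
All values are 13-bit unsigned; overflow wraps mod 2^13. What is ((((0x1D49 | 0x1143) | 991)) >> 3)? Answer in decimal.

1019

0x1D49 = 1110101001001
0x1143 = 1000101000011
→ | → 1110101001011 = 7499
991 = 0001111011111
→ | → 1111111011111 = 8159
→ >> 3 → 0001111111011 = 1019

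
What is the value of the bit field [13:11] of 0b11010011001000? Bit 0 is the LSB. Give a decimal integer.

v = 11010011001000
Shift right by 11: 110
Mask low 3 bits: 110 = 6

6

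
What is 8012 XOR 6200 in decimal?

1908

8012 = 1111101001100
6200 = 1100000111000
XOR → 0011101110100 = 1908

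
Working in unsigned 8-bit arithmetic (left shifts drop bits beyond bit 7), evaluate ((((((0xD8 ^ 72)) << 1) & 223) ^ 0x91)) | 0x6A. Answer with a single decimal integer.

251

0xD8 = 11011000
72 = 01001000
→ ^ → 10010000 = 144
→ << 1 (mod 2^8) → 00100000 = 32
223 = 11011111
→ & → 00000000 = 0
0x91 = 10010001
→ ^ → 10010001 = 145
0x6A = 01101010
→ | → 11111011 = 251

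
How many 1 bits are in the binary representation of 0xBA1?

6

0xBA1 = 101110100001
Count the 1s: 1 + 1 + 1 + 1 + 1 + 1 = 6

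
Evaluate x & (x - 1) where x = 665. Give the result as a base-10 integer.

x = 1010011001 = 665
x - 1 = 1010011000
AND   = 1010011000 = 664
(x & (x - 1) clears the lowest set bit of x.)

664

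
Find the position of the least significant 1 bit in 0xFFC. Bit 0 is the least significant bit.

0xFFC = 111111111100
Trailing zeros: 2, so the lowest set bit is bit 2 (value 4).

2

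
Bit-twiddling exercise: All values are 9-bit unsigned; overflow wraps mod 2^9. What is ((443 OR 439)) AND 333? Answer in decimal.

443 = 110111011
439 = 110110111
→ OR → 110111111 = 447
333 = 101001101
→ AND → 100001101 = 269

269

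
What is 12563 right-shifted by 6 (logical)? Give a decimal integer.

196

12563 = 11000100010011
shift right by 6 → 00000011000100 = 196
(equivalently, floor(12563 / 64))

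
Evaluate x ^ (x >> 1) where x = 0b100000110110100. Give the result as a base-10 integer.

x = 100000110110100 = 16820
x>>1 = 010000011011010
XOR  = 110000101101110 = 24942
(x ^ (x >> 1) gives the standard binary-reflected Gray code of x.)

24942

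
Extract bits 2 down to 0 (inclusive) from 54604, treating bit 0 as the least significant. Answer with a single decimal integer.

4

v = 1101010101001100
Shift right by 0: 1101010101001100
Mask low 3 bits: 100 = 4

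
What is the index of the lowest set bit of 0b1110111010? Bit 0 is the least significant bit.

1

0b1110111010 = 1110111010
Trailing zeros: 1, so the lowest set bit is bit 1 (value 2).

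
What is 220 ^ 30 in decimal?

194

220 = 11011100
30 = 00011110
XOR → 11000010 = 194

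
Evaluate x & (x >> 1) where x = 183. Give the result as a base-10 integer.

19

x = 10110111 = 183
x>>1 = 01011011
AND  = 00010011 = 19
(x & (x >> 1) has a 1 wherever x has two consecutive 1 bits.)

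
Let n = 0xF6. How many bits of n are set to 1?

6

0xF6 = 11110110
Count the 1s: 1 + 1 + 1 + 1 + 1 + 1 = 6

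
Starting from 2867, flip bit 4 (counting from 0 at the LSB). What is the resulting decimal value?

x = 101100110011
bit 4 is currently 1; toggle it via x ^ (1 << 4) = x ^ 16
→ 101100100011 = 2851

2851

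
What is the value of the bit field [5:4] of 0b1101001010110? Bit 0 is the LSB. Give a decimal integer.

v = 1101001010110
Shift right by 4: 110100101
Mask low 2 bits: 01 = 1

1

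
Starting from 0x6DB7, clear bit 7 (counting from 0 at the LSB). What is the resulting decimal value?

x = 110110110110111
bit 7 is currently 1; clear it via x & ~(1 << 7) = x & ~128
→ 110110100110111 = 27959

27959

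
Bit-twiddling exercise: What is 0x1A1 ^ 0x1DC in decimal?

0x1A1 = 110100001
0x1DC = 111011100
XOR → 001111101 = 125

125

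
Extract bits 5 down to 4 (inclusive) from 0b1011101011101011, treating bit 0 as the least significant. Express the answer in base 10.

2

v = 1011101011101011
Shift right by 4: 101110101110
Mask low 2 bits: 10 = 2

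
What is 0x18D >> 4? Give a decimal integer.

24

0x18D = 110001101
shift right by 4 → 000011000 = 24
(equivalently, floor(397 / 16))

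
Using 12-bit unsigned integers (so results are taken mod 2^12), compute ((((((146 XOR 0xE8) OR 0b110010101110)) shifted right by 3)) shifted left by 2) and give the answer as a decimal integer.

1660

146 = 000010010010
0xE8 = 000011101000
→ XOR → 000001111010 = 122
0b110010101110 = 110010101110
→ OR → 110011111110 = 3326
→ shifted right by 3 → 000110011111 = 415
→ shifted left by 2 (mod 2^12) → 011001111100 = 1660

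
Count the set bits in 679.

6

679 = 1010100111
Count the 1s: 1 + 1 + 1 + 1 + 1 + 1 = 6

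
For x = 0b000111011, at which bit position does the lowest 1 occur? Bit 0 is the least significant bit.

0

0b000111011 = 111011
Trailing zeros: 0, so the lowest set bit is bit 0 (value 1).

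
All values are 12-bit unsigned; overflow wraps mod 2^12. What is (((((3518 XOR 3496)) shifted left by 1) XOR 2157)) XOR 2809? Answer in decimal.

3518 = 110110111110
3496 = 110110101000
→ XOR → 000000010110 = 22
→ shifted left by 1 (mod 2^12) → 000000101100 = 44
2157 = 100001101101
→ XOR → 100001000001 = 2113
2809 = 101011111001
→ XOR → 001010111000 = 696

696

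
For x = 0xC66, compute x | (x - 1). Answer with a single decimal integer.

3175

x = 110001100110 = 3174
x - 1 = 110001100101
OR    = 110001100111 = 3175
(x | (x - 1) sets all bits below the lowest set bit.)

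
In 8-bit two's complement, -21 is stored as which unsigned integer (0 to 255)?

21 in 8 bits: 00010101
Invert: 11101010
Add 1:  11101011 = 235
(Check: 2^8 - 21 = 256 - 21 = 235.)

235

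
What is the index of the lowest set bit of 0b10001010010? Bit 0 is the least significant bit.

0b10001010010 = 10001010010
Trailing zeros: 1, so the lowest set bit is bit 1 (value 2).

1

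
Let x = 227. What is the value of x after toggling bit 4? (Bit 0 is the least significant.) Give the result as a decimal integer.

x = 011100011
bit 4 is currently 0; toggle it via x ^ (1 << 4) = x ^ 16
→ 011110011 = 243

243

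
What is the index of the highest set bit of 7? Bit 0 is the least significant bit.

2

7 = 111
The topmost 1 is at position 2 (since 2^2 = 4 ≤ 7 < 8).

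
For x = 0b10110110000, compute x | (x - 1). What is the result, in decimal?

1471

x = 10110110000 = 1456
x - 1 = 10110101111
OR    = 10110111111 = 1471
(x | (x - 1) sets all bits below the lowest set bit.)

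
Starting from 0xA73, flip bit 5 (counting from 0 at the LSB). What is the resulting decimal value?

2643

x = 101001110011
bit 5 is currently 1; toggle it via x ^ (1 << 5) = x ^ 32
→ 101001010011 = 2643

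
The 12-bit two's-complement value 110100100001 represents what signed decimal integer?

pattern = 110100100001 (MSB is 1 ⇒ negative)
Invert: 001011011110, add 1 → 001011011111 = 735, so the value is -735.
(Equivalently: 3361 - 2^12 = 3361 - 4096 = -735.)

-735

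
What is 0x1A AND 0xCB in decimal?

10

0x1A = 00011010
0xCB = 11001011
AND → 00001010 = 10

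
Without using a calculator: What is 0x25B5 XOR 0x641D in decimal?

0x25B5 = 010010110110101
0x641D = 110010000011101
XOR → 100000110101000 = 16808

16808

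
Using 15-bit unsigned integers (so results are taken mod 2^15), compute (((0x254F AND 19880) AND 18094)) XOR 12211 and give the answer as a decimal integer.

11195

0x254F = 010010101001111
19880 = 100110110101000
→ AND → 000010100001000 = 1288
18094 = 100011010101110
→ AND → 000010000001000 = 1032
12211 = 010111110110011
→ XOR → 010101110111011 = 11195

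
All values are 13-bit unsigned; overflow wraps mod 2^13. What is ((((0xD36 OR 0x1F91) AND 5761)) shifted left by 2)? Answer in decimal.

0xD36 = 0110100110110
0x1F91 = 1111110010001
→ OR → 1111110110111 = 8119
5761 = 1011010000001
→ AND → 1011010000001 = 5761
→ shifted left by 2 (mod 2^13) → 1101000000100 = 6660

6660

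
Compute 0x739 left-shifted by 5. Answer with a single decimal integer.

59168

0x739 = 0000011100111001
shift left by 5 → 1110011100100000 = 59168
(equivalently, 1849 × 2^5 = 1849 × 32)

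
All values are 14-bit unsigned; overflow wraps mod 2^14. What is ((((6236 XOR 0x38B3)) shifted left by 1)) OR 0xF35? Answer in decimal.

4095

6236 = 01100001011100
0x38B3 = 11100010110011
→ XOR → 10000011101111 = 8431
→ shifted left by 1 (mod 2^14) → 00000111011110 = 478
0xF35 = 00111100110101
→ OR → 00111111111111 = 4095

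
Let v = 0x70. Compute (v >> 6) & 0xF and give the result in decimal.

v = 0001110000
Shift right by 6: 0001
Mask low 4 bits: 0001 = 1

1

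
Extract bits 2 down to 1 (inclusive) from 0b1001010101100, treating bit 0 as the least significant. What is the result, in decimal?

v = 1001010101100
Shift right by 1: 100101010110
Mask low 2 bits: 10 = 2

2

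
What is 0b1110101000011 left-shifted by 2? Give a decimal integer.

29964

x = 001110101000011
shift left by 2 → 111010100001100 = 29964
(equivalently, 7491 × 2^2 = 7491 × 4)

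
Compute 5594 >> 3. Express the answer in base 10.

5594 = 1010111011010
shift right by 3 → 0001010111011 = 699
(equivalently, floor(5594 / 8))

699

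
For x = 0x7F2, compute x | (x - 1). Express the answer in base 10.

2035

x = 11111110010 = 2034
x - 1 = 11111110001
OR    = 11111110011 = 2035
(x | (x - 1) sets all bits below the lowest set bit.)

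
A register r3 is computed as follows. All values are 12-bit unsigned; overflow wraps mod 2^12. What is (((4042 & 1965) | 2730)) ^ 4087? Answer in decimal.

4042 = 111111001010
1965 = 011110101101
→ & → 011110001000 = 1928
2730 = 101010101010
→ | → 111110101010 = 4010
4087 = 111111110111
→ ^ → 000001011101 = 93

93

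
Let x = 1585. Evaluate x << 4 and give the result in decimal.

25360

1585 = 000011000110001
shift left by 4 → 110001100010000 = 25360
(equivalently, 1585 × 2^4 = 1585 × 16)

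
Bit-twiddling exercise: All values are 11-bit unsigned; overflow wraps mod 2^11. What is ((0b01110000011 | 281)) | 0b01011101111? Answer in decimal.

1023

0b01110000011 = 01110000011
281 = 00100011001
→ | → 01110011011 = 923
0b01011101111 = 01011101111
→ | → 01111111111 = 1023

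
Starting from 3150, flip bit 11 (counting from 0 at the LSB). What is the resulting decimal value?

1102

x = 110001001110
bit 11 is currently 1; toggle it via x ^ (1 << 11) = x ^ 2048
→ 010001001110 = 1102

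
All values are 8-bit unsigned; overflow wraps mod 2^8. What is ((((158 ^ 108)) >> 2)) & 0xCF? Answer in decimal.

12

158 = 10011110
108 = 01101100
→ ^ → 11110010 = 242
→ >> 2 → 00111100 = 60
0xCF = 11001111
→ & → 00001100 = 12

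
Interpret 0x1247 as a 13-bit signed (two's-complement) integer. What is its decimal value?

-3513

pattern = 1001001000111 (MSB is 1 ⇒ negative)
Invert: 0110110111000, add 1 → 0110110111001 = 3513, so the value is -3513.
(Equivalently: 4679 - 2^13 = 4679 - 8192 = -3513.)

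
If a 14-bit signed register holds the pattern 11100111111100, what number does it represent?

pattern = 11100111111100 (MSB is 1 ⇒ negative)
Invert: 00011000000011, add 1 → 00011000000100 = 1540, so the value is -1540.
(Equivalently: 14844 - 2^14 = 14844 - 16384 = -1540.)

-1540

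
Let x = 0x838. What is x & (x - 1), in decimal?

2096

x = 100000111000 = 2104
x - 1 = 100000110111
AND   = 100000110000 = 2096
(x & (x - 1) clears the lowest set bit of x.)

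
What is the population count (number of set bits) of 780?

4

780 = 1100001100
Count the 1s: 1 + 1 + 1 + 1 = 4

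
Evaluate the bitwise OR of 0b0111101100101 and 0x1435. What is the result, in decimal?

a = 0111101100101
0x1435 = 1010000110101
 OR → 1111101110101 = 8053

8053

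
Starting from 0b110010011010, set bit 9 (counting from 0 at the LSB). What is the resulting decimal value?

3738

x = 110010011010
bit 9 is currently 0; set it via x | (1 << 9) = x | 512
→ 111010011010 = 3738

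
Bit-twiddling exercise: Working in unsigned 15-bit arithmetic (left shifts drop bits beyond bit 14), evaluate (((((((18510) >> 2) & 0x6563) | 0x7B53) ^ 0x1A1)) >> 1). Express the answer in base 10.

18510 = 100100001001110
→ >> 2 → 001001000010011 = 4627
0x6563 = 110010101100011
→ & → 000000000000011 = 3
0x7B53 = 111101101010011
→ | → 111101101010011 = 31571
0x1A1 = 000000110100001
→ ^ → 111101011110010 = 31474
→ >> 1 → 011110101111001 = 15737

15737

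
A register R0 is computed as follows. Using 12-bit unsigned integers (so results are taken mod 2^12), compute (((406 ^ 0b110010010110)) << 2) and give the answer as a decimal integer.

1024

406 = 000110010110
0b110010010110 = 110010010110
→ ^ → 110100000000 = 3328
→ << 2 (mod 2^12) → 010000000000 = 1024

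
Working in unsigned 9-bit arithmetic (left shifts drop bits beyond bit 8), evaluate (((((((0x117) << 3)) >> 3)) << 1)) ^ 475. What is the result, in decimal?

501

0x117 = 100010111
→ << 3 (mod 2^9) → 010111000 = 184
→ >> 3 → 000010111 = 23
→ << 1 (mod 2^9) → 000101110 = 46
475 = 111011011
→ ^ → 111110101 = 501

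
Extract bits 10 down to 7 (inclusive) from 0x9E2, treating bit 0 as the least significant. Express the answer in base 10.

3

v = 100111100010
Shift right by 7: 10011
Mask low 4 bits: 0011 = 3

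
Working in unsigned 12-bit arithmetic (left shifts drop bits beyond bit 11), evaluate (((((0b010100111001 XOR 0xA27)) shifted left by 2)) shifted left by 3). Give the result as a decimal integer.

0b010100111001 = 010100111001
0xA27 = 101000100111
→ XOR → 111100011110 = 3870
→ shifted left by 2 (mod 2^12) → 110001111000 = 3192
→ shifted left by 3 (mod 2^12) → 001111000000 = 960

960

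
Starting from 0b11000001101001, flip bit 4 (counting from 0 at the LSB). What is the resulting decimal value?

x = 11000001101001
bit 4 is currently 0; toggle it via x ^ (1 << 4) = x ^ 16
→ 11000001111001 = 12409

12409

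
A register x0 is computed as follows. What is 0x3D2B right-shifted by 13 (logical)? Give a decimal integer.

1

0x3D2B = 11110100101011
shift right by 13 → 00000000000001 = 1
(equivalently, floor(15659 / 8192))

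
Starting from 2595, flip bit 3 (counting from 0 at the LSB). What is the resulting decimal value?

2603

x = 101000100011
bit 3 is currently 0; toggle it via x ^ (1 << 3) = x ^ 8
→ 101000101011 = 2603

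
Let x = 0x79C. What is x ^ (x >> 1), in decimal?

x = 11110011100 = 1948
x>>1 = 01111001110
XOR  = 10001010010 = 1106
(x ^ (x >> 1) gives the standard binary-reflected Gray code of x.)

1106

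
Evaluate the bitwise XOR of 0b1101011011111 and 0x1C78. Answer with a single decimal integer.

a = 1101011011111
0x1C78 = 1110001111000
XOR → 0011010100111 = 1703

1703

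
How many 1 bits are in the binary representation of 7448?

6

7448 = 1110100011000
Count the 1s: 1 + 1 + 1 + 1 + 1 + 1 = 6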